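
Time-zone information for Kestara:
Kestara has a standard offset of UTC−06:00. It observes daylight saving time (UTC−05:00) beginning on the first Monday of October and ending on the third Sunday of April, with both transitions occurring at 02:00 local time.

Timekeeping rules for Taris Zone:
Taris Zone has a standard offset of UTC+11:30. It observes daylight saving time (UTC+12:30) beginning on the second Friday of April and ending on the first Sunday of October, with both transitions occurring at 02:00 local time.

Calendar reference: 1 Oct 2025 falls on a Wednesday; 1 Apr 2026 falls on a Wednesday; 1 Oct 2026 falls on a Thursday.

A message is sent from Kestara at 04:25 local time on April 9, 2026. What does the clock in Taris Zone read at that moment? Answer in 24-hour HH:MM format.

1 October 2025 is a Wednesday, so the first Monday is October 6.
1 April 2026 is a Wednesday, so the first Sunday is April 5 and the third is April 19.
April 9, 2026 falls between 6 October 2025 and 19 April 2026, so daylight saving is in effect and Kestara is at UTC−05:00.
04:25 Kestara + 5h = 09:25 UTC.
1 April 2026 is a Wednesday, so the first Friday is April 3 and the second is April 10.
1 October 2026 is a Thursday, so the first Sunday is October 4.
At the standard offset (UTC+11:30), 09:25 UTC + 11h30m = 20:55 Taris Zone standard time.
The standard-time date in Taris Zone, April 9, 2026, is outside the daylight-saving period (10 April – 4 October), so Taris Zone is on standard time, UTC+11:30.
09:25 UTC + 11h30m = 20:55 Taris Zone.

20:55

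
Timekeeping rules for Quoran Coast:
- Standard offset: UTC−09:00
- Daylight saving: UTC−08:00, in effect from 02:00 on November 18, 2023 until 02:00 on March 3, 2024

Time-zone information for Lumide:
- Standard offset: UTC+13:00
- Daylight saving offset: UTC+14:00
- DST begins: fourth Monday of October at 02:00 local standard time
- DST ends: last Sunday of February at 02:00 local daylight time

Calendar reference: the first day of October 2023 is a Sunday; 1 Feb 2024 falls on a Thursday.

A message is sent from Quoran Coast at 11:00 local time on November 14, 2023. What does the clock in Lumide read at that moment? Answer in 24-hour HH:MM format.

10:00

November 14, 2023 is outside the daylight-saving period (18 November 2023 – 3 March 2024), so Quoran Coast is on standard time, UTC−09:00.
11:00 Quoran Coast + 9h = 20:00 UTC.
1 October 2023 is a Sunday, so the first Monday is October 2 and the fourth is October 23.
1 February 2024 is a Thursday, so Sundays fall on 4, 11, 18, 25; the last is February 25.
At the standard offset (UTC+13:00), 20:00 UTC + 13h = 09:00 Lumide standard time (rolling into the next day, 15 November 2023).
Daylight saving runs 23 October 2023 – 25 February 2024; the standard-time date in Lumide, November 15, 2023, is inside that window, so Lumide is at UTC+14:00.
20:00 UTC + 14h = 10:00 Lumide (rolling into the next day, 15 November 2023).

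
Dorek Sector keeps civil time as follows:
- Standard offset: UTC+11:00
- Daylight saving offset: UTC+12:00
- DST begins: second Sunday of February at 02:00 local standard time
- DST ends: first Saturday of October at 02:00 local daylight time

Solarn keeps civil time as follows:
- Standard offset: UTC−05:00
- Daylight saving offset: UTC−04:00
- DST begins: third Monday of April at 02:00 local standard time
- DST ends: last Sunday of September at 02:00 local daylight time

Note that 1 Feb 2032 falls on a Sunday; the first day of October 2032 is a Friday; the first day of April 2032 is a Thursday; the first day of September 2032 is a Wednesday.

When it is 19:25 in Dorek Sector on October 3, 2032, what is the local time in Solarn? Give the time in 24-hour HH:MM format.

1 February 2032 is a Sunday, so the first Sunday is February 1 and the second is February 8.
1 October 2032 is a Friday, so the first Saturday is October 2.
October 3, 2032 is outside the daylight-saving period (8 February – 2 October), so Dorek Sector is on standard time, UTC+11:00.
19:25 Dorek Sector − 11h = 08:25 UTC.
1 April 2032 is a Thursday, so the first Monday is April 5 and the third is April 19.
1 September 2032 is a Wednesday, so Sundays fall on 5, 12, 19, 26; the last is September 26.
At the standard offset (UTC−05:00), 08:25 UTC − 5h = 03:25 Solarn standard time.
The standard-time date in Solarn, October 3, 2032, does not fall between 19 April and 26 September, so daylight saving is not in effect and Solarn is at UTC−05:00.
08:25 UTC − 5h = 03:25 Solarn.

03:25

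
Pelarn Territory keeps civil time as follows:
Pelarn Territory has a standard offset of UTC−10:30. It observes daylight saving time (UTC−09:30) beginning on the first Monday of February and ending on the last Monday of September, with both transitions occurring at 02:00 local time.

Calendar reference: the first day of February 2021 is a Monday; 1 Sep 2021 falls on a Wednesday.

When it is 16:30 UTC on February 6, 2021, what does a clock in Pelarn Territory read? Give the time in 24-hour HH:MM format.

07:00

1 February 2021 is a Monday, so the first Monday is February 1.
1 September 2021 is a Wednesday, so Mondays fall on 6, 13, 20, 27; the last is September 27.
At the standard offset (UTC−10:30), 16:30 UTC − 10h30m = 06:00 Pelarn Territory standard time.
The standard-time date in Pelarn Territory, February 6, 2021, falls between 1 February and 27 September, so daylight saving is in effect and Pelarn Territory is at UTC−09:30.
16:30 UTC − 9h30m = 07:00 local.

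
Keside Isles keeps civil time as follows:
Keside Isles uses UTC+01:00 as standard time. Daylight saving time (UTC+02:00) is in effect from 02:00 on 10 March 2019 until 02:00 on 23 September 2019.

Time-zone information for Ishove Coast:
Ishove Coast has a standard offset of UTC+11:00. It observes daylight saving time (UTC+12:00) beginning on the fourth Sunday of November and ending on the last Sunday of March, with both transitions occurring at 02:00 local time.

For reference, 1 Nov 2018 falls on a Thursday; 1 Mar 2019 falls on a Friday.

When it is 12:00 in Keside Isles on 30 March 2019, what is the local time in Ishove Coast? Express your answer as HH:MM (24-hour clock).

30 March 2019 lies within the daylight-saving period (10 March – 23 September), so Keside Isles is on daylight time, UTC+02:00.
12:00 Keside Isles − 2h = 10:00 UTC.
1 November 2018 is a Thursday, so the first Sunday is November 4 and the fourth is November 25.
1 March 2019 is a Friday, so Sundays fall on 3, 10, 17, 24, 31; the last is March 31.
At the standard offset (UTC+11:00), 10:00 UTC + 11h = 21:00 Ishove Coast standard time.
The standard-time date in Ishove Coast, 30 March 2019, lies within the daylight-saving period (25 November 2018 – 31 March 2019), so Ishove Coast is on daylight time, UTC+12:00.
10:00 UTC + 12h = 22:00 Ishove Coast.

22:00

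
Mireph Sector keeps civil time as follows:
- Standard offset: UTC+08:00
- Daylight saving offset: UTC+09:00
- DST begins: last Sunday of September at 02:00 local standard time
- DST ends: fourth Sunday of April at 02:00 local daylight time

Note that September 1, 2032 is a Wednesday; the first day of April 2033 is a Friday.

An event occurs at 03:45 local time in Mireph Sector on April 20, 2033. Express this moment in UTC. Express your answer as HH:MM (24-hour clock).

1 September 2032 is a Wednesday, so Sundays fall on 5, 12, 19, 26; the last is September 26.
1 April 2033 is a Friday, so the first Sunday is April 3 and the fourth is April 24.
Daylight saving runs 26 September 2032 – 24 April 2033; April 20, 2033 is inside that window, so Mireph Sector is at UTC+09:00.
03:45 local − 9h = 18:45 UTC (rolling into the previous day, 19 April 2033).

18:45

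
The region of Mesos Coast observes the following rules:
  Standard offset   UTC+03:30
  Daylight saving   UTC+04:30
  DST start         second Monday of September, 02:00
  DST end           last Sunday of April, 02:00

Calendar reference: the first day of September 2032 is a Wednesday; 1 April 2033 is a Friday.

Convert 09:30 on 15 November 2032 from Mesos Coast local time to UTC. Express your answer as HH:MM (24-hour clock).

05:00

1 September 2032 is a Wednesday, so the first Monday is September 6 and the second is September 13.
1 April 2033 is a Friday, so Sundays fall on 3, 10, 17, 24; the last is April 24.
15 November 2032 lies within the daylight-saving period (13 September 2032 – 24 April 2033), so Mesos Coast is on daylight time, UTC+04:30.
09:30 local − 4h30m = 05:00 UTC.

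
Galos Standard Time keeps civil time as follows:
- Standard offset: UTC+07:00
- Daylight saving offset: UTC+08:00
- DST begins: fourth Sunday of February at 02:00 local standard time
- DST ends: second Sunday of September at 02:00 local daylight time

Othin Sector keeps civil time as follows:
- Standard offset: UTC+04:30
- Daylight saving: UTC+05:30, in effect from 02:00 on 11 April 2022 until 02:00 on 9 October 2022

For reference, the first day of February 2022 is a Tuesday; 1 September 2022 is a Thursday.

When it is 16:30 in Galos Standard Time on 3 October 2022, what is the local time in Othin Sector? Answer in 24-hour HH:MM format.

15:00

1 February 2022 is a Tuesday, so the first Sunday is February 6 and the fourth is February 27.
1 September 2022 is a Thursday, so the first Sunday is September 4 and the second is September 11.
3 October 2022 does not fall between 27 February and 11 September, so daylight saving is not in effect and Galos Standard Time is at UTC+07:00.
16:30 Galos Standard Time − 7h = 09:30 UTC.
At the standard offset (UTC+04:30), 09:30 UTC + 4h30m = 14:00 Othin Sector standard time.
The standard-time date in Othin Sector, 3 October 2022, falls between 11 April and 9 October, so daylight saving is in effect and Othin Sector is at UTC+05:30.
09:30 UTC + 5h30m = 15:00 Othin Sector.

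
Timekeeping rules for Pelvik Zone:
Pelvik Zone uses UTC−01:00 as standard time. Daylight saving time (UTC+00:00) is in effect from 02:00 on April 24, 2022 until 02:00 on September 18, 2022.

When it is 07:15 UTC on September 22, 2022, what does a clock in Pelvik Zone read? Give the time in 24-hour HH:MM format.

06:15

At the standard offset (UTC−01:00), 07:15 UTC − 1h = 06:15 Pelvik Zone standard time.
Daylight saving runs 24 April – 18 September; the standard-time date in Pelvik Zone, September 22, 2022, is outside that window, so Pelvik Zone is on standard time at UTC−01:00.
07:15 UTC − 1h = 06:15 local.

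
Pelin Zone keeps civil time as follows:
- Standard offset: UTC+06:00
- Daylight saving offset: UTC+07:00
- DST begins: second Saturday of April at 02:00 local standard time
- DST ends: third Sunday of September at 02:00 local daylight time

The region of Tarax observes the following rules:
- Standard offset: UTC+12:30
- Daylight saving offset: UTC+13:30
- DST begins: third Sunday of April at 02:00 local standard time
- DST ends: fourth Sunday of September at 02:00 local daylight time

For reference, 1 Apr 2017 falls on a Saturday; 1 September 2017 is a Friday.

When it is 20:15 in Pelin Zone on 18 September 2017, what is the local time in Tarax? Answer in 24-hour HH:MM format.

1 April 2017 is a Saturday, so the first Saturday is April 1 and the second is April 8.
1 September 2017 is a Friday, so the first Sunday is September 3 and the third is September 17.
Daylight saving runs 8 April – 17 September; 18 September 2017 is outside that window, so Pelin Zone is on standard time at UTC+06:00.
20:15 Pelin Zone − 6h = 14:15 UTC.
1 April 2017 is a Saturday, so the first Sunday is April 2 and the third is April 16.
1 September 2017 is a Friday, so the first Sunday is September 3 and the fourth is September 24.
At the standard offset (UTC+12:30), 14:15 UTC + 12h30m = 02:45 Tarax standard time (rolling into the next day, 19 September 2017).
The standard-time date in Tarax, 19 September 2017, lies within the daylight-saving period (16 April – 24 September), so Tarax is on daylight time, UTC+13:30.
14:15 UTC + 13h30m = 03:45 Tarax (rolling into the next day, 19 September 2017).

03:45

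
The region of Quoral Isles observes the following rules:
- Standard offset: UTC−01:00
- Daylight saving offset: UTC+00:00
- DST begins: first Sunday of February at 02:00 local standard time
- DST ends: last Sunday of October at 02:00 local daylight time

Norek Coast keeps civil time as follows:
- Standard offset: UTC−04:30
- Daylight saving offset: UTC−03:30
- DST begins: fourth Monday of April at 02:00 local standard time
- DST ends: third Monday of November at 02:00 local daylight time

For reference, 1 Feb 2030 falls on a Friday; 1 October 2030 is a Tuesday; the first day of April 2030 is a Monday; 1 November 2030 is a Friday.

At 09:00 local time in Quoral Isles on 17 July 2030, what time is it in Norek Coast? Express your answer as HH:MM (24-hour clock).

1 February 2030 is a Friday, so the first Sunday is February 3.
1 October 2030 is a Tuesday, so Sundays fall on 6, 13, 20, 27; the last is October 27.
17 July 2030 lies within the daylight-saving period (3 February – 27 October), so Quoral Isles is on daylight time, UTC+00:00.
09:00 Quoral Isles − 0h = 09:00 UTC.
1 April 2030 is a Monday, so the first Monday is April 1 and the fourth is April 22.
1 November 2030 is a Friday, so the first Monday is November 4 and the third is November 18.
At the standard offset (UTC−04:30), 09:00 UTC − 4h30m = 04:30 Norek Coast standard time.
Daylight saving runs 22 April – 18 November; the standard-time date in Norek Coast, 17 July 2030, is inside that window, so Norek Coast is at UTC−03:30.
09:00 UTC − 3h30m = 05:30 Norek Coast.

05:30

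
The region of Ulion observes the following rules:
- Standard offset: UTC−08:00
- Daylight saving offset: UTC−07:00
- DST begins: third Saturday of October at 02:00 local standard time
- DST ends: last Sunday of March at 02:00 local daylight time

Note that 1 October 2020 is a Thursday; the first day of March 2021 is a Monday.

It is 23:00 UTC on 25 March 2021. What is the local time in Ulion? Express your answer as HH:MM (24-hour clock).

16:00

1 October 2020 is a Thursday, so the first Saturday is October 3 and the third is October 17.
1 March 2021 is a Monday, so Sundays fall on 7, 14, 21, 28; the last is March 28.
At the standard offset (UTC−08:00), 23:00 UTC − 8h = 15:00 Ulion standard time.
The standard-time date in Ulion, 25 March 2021, lies within the daylight-saving period (17 October 2020 – 28 March 2021), so Ulion is on daylight time, UTC−07:00.
23:00 UTC − 7h = 16:00 local.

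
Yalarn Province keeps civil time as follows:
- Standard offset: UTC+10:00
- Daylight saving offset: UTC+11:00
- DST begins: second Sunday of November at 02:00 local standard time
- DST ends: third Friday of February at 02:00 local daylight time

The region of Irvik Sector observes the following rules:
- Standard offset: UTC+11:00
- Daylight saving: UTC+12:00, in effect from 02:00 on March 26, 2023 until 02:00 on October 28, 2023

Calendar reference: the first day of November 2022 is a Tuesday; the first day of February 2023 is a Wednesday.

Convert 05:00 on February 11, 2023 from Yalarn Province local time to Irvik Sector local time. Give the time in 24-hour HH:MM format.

1 November 2022 is a Tuesday, so the first Sunday is November 6 and the second is November 13.
1 February 2023 is a Wednesday, so the first Friday is February 3 and the third is February 17.
February 11, 2023 falls between 13 November 2022 and 17 February 2023, so daylight saving is in effect and Yalarn Province is at UTC+11:00.
05:00 Yalarn Province − 11h = 18:00 UTC (rolling into the previous day, 10 February 2023).
At the standard offset (UTC+11:00), 18:00 UTC + 11h = 05:00 Irvik Sector standard time (rolling into the next day, 11 February 2023).
The standard-time date in Irvik Sector, February 11, 2023, is outside the daylight-saving period (26 March – 28 October), so Irvik Sector is on standard time, UTC+11:00.
18:00 UTC + 11h = 05:00 Irvik Sector (rolling into the next day, 11 February 2023).

05:00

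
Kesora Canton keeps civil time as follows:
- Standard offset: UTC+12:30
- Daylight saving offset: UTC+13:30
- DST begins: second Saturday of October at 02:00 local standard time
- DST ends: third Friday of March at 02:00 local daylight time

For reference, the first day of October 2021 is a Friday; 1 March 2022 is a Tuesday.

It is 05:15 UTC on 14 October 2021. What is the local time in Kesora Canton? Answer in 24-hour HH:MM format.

18:45

1 October 2021 is a Friday, so the first Saturday is October 2 and the second is October 9.
1 March 2022 is a Tuesday, so the first Friday is March 4 and the third is March 18.
At the standard offset (UTC+12:30), 05:15 UTC + 12h30m = 17:45 Kesora Canton standard time.
The standard-time date in Kesora Canton, 14 October 2021, lies within the daylight-saving period (9 October 2021 – 18 March 2022), so Kesora Canton is on daylight time, UTC+13:30.
05:15 UTC + 13h30m = 18:45 local.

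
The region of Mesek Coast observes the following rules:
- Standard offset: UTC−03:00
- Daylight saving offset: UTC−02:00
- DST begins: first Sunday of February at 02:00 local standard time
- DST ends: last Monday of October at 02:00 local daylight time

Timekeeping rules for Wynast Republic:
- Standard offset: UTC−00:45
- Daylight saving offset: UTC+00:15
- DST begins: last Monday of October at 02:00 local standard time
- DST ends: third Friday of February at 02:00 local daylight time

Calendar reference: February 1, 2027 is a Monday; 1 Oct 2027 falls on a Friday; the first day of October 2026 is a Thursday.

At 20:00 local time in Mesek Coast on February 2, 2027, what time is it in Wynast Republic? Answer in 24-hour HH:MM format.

23:15

1 February 2027 is a Monday, so the first Sunday is February 7.
1 October 2027 is a Friday, so Mondays fall on 4, 11, 18, 25; the last is October 25.
February 2, 2027 is outside the daylight-saving period (7 February – 25 October), so Mesek Coast is on standard time, UTC−03:00.
20:00 Mesek Coast + 3h = 23:00 UTC.
1 October 2026 is a Thursday, so Mondays fall on 5, 12, 19, 26; the last is October 26.
1 February 2027 is a Monday, so the first Friday is February 5 and the third is February 19.
At the standard offset (UTC−00:45), 23:00 UTC − 0h45m = 22:15 Wynast Republic standard time.
Daylight saving runs 26 October 2026 – 19 February 2027; the standard-time date in Wynast Republic, February 2, 2027, is inside that window, so Wynast Republic is at UTC+00:15.
23:00 UTC + 0h15m = 23:15 Wynast Republic.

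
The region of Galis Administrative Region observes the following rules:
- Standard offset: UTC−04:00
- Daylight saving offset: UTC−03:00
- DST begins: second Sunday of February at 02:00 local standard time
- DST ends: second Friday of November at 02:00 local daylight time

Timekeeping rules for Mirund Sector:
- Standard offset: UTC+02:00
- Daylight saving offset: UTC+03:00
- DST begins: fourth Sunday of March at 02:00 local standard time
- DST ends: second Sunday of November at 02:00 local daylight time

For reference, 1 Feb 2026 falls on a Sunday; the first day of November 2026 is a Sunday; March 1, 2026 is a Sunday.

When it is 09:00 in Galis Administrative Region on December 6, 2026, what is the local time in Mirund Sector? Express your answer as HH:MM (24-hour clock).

1 February 2026 is a Sunday, so the first Sunday is February 1 and the second is February 8.
1 November 2026 is a Sunday, so the first Friday is November 6 and the second is November 13.
December 6, 2026 is outside the daylight-saving period (8 February – 13 November), so Galis Administrative Region is on standard time, UTC−04:00.
09:00 Galis Administrative Region + 4h = 13:00 UTC.
1 March 2026 is a Sunday, so the first Sunday is March 1 and the fourth is March 22.
1 November 2026 is a Sunday, so the first Sunday is November 1 and the second is November 8.
At the standard offset (UTC+02:00), 13:00 UTC + 2h = 15:00 Mirund Sector standard time.
The standard-time date in Mirund Sector, December 6, 2026, is outside the daylight-saving period (22 March – 8 November), so Mirund Sector is on standard time, UTC+02:00.
13:00 UTC + 2h = 15:00 Mirund Sector.

15:00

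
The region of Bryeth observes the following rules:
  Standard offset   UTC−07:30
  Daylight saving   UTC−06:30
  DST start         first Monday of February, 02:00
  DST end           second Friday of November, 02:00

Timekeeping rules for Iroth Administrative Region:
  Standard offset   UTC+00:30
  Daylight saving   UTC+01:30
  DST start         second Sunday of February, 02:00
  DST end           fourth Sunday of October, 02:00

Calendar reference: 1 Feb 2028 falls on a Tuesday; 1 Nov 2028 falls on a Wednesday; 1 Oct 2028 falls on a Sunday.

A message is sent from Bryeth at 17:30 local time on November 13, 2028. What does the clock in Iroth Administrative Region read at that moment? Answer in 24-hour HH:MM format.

01:30

1 February 2028 is a Tuesday, so the first Monday is February 7.
1 November 2028 is a Wednesday, so the first Friday is November 3 and the second is November 10.
November 13, 2028 is outside the daylight-saving period (7 February – 10 November), so Bryeth is on standard time, UTC−07:30.
17:30 Bryeth + 7h30m = 01:00 UTC (rolling into the next day, 14 November 2028).
1 February 2028 is a Tuesday, so the first Sunday is February 6 and the second is February 13.
1 October 2028 is a Sunday, so the first Sunday is October 1 and the fourth is October 22.
At the standard offset (UTC+00:30), 01:00 UTC + 0h30m = 01:30 Iroth Administrative Region standard time.
Daylight saving runs 13 February – 22 October; the standard-time date in Iroth Administrative Region, November 14, 2028, is outside that window, so Iroth Administrative Region is on standard time at UTC+00:30.
01:00 UTC + 0h30m = 01:30 Iroth Administrative Region.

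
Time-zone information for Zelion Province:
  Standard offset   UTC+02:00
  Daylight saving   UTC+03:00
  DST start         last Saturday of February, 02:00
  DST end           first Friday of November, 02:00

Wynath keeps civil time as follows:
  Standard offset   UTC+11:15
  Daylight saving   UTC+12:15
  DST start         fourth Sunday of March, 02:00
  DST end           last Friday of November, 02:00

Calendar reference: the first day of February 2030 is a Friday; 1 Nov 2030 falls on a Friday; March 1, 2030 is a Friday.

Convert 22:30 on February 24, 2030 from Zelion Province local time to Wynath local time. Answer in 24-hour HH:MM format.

06:45

1 February 2030 is a Friday, so Saturdays fall on 2, 9, 16, 23; the last is February 23.
1 November 2030 is a Friday, so the first Friday is November 1.
February 24, 2030 falls between 23 February and 1 November, so daylight saving is in effect and Zelion Province is at UTC+03:00.
22:30 Zelion Province − 3h = 19:30 UTC.
1 March 2030 is a Friday, so the first Sunday is March 3 and the fourth is March 24.
1 November 2030 is a Friday, so Fridays fall on 1, 8, 15, 22, 29; the last is November 29.
At the standard offset (UTC+11:15), 19:30 UTC + 11h15m = 06:45 Wynath standard time (rolling into the next day, 25 February 2030).
The standard-time date in Wynath, February 25, 2030, is outside the daylight-saving period (24 March – 29 November), so Wynath is on standard time, UTC+11:15.
19:30 UTC + 11h15m = 06:45 Wynath (rolling into the next day, 25 February 2030).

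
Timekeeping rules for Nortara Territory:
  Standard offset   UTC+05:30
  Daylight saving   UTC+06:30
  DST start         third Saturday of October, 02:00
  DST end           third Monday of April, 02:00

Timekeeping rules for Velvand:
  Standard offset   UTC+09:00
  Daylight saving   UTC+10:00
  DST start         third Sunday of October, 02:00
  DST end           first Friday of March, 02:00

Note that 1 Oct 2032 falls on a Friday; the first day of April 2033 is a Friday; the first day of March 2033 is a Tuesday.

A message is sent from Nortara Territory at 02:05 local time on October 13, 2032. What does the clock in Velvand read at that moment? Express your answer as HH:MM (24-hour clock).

05:35

1 October 2032 is a Friday, so the first Saturday is October 2 and the third is October 16.
1 April 2033 is a Friday, so the first Monday is April 4 and the third is April 18.
October 13, 2032 is outside the daylight-saving period (16 October 2032 – 18 April 2033), so Nortara Territory is on standard time, UTC+05:30.
02:05 Nortara Territory − 5h30m = 20:35 UTC (rolling into the previous day, 12 October 2032).
1 October 2032 is a Friday, so the first Sunday is October 3 and the third is October 17.
1 March 2033 is a Tuesday, so the first Friday is March 4.
At the standard offset (UTC+09:00), 20:35 UTC + 9h = 05:35 Velvand standard time (rolling into the next day, 13 October 2032).
The standard-time date in Velvand, October 13, 2032, is outside the daylight-saving period (17 October 2032 – 4 March 2033), so Velvand is on standard time, UTC+09:00.
20:35 UTC + 9h = 05:35 Velvand (rolling into the next day, 13 October 2032).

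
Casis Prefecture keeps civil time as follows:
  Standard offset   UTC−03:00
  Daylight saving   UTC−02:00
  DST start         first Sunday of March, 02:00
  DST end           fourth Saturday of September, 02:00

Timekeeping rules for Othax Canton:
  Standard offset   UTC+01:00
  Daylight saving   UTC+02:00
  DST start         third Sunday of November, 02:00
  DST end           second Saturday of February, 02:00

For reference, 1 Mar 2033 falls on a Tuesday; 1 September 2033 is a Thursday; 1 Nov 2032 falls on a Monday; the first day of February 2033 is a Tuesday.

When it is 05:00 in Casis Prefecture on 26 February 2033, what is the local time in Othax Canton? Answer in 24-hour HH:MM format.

1 March 2033 is a Tuesday, so the first Sunday is March 6.
1 September 2033 is a Thursday, so the first Saturday is September 3 and the fourth is September 24.
26 February 2033 does not fall between 6 March and 24 September, so daylight saving is not in effect and Casis Prefecture is at UTC−03:00.
05:00 Casis Prefecture + 3h = 08:00 UTC.
1 November 2032 is a Monday, so the first Sunday is November 7 and the third is November 21.
1 February 2033 is a Tuesday, so the first Saturday is February 5 and the second is February 12.
At the standard offset (UTC+01:00), 08:00 UTC + 1h = 09:00 Othax Canton standard time.
Daylight saving runs 21 November 2032 – 12 February 2033; the standard-time date in Othax Canton, 26 February 2033, is outside that window, so Othax Canton is on standard time at UTC+01:00.
08:00 UTC + 1h = 09:00 Othax Canton.

09:00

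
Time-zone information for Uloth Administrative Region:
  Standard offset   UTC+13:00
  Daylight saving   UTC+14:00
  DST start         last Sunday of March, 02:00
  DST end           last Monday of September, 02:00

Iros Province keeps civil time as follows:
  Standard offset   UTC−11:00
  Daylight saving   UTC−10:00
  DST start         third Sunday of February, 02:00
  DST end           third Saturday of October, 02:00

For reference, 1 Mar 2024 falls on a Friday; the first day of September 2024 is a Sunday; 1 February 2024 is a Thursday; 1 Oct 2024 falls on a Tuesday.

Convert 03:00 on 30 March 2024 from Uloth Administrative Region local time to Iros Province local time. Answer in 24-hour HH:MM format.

04:00

1 March 2024 is a Friday, so Sundays fall on 3, 10, 17, 24, 31; the last is March 31.
1 September 2024 is a Sunday, so Mondays fall on 2, 9, 16, 23, 30; the last is September 30.
Daylight saving runs 31 March – 30 September; 30 March 2024 is outside that window, so Uloth Administrative Region is on standard time at UTC+13:00.
03:00 Uloth Administrative Region − 13h = 14:00 UTC (rolling into the previous day, 29 March 2024).
1 February 2024 is a Thursday, so the first Sunday is February 4 and the third is February 18.
1 October 2024 is a Tuesday, so the first Saturday is October 5 and the third is October 19.
At the standard offset (UTC−11:00), 14:00 UTC − 11h = 03:00 Iros Province standard time.
The standard-time date in Iros Province, 29 March 2024, lies within the daylight-saving period (18 February – 19 October), so Iros Province is on daylight time, UTC−10:00.
14:00 UTC − 10h = 04:00 Iros Province.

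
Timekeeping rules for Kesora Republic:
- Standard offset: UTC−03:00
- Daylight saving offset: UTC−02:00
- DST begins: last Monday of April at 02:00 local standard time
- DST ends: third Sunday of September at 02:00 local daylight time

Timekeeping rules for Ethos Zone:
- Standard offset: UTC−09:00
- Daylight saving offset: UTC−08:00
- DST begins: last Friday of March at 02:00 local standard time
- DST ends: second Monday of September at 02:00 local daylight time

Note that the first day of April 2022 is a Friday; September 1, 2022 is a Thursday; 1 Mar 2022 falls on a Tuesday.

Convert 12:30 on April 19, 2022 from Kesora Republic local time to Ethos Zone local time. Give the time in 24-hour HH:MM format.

07:30

1 April 2022 is a Friday, so Mondays fall on 4, 11, 18, 25; the last is April 25.
1 September 2022 is a Thursday, so the first Sunday is September 4 and the third is September 18.
April 19, 2022 is outside the daylight-saving period (25 April – 18 September), so Kesora Republic is on standard time, UTC−03:00.
12:30 Kesora Republic + 3h = 15:30 UTC.
1 March 2022 is a Tuesday, so Fridays fall on 4, 11, 18, 25; the last is March 25.
1 September 2022 is a Thursday, so the first Monday is September 5 and the second is September 12.
At the standard offset (UTC−09:00), 15:30 UTC − 9h = 06:30 Ethos Zone standard time.
The standard-time date in Ethos Zone, April 19, 2022, falls between 25 March and 12 September, so daylight saving is in effect and Ethos Zone is at UTC−08:00.
15:30 UTC − 8h = 07:30 Ethos Zone.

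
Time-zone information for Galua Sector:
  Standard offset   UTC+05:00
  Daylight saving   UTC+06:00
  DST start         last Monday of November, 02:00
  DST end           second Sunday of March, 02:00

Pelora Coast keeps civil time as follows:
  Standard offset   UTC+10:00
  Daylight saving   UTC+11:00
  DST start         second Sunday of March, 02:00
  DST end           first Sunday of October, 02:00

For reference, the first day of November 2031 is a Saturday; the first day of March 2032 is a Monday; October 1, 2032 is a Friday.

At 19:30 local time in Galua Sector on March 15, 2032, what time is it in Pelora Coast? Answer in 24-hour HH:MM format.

1 November 2031 is a Saturday, so Mondays fall on 3, 10, 17, 24; the last is November 24.
1 March 2032 is a Monday, so the first Sunday is March 7 and the second is March 14.
Daylight saving runs 24 November 2031 – 14 March 2032; March 15, 2032 is outside that window, so Galua Sector is on standard time at UTC+05:00.
19:30 Galua Sector − 5h = 14:30 UTC.
1 March 2032 is a Monday, so the first Sunday is March 7 and the second is March 14.
1 October 2032 is a Friday, so the first Sunday is October 3.
At the standard offset (UTC+10:00), 14:30 UTC + 10h = 00:30 Pelora Coast standard time (rolling into the next day, 16 March 2032).
The standard-time date in Pelora Coast, March 16, 2032, falls between 14 March and 3 October, so daylight saving is in effect and Pelora Coast is at UTC+11:00.
14:30 UTC + 11h = 01:30 Pelora Coast (rolling into the next day, 16 March 2032).

01:30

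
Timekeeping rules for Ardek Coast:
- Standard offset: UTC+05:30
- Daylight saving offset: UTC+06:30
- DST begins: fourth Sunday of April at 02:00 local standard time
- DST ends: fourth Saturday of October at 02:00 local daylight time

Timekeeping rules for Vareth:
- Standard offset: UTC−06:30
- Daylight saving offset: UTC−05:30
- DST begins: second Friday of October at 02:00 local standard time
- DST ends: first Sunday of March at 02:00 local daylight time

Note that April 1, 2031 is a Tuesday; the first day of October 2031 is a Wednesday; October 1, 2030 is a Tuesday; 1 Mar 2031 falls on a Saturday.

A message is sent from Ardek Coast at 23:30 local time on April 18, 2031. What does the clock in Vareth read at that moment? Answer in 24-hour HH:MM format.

1 April 2031 is a Tuesday, so the first Sunday is April 6 and the fourth is April 27.
1 October 2031 is a Wednesday, so the first Saturday is October 4 and the fourth is October 25.
April 18, 2031 does not fall between 27 April and 25 October, so daylight saving is not in effect and Ardek Coast is at UTC+05:30.
23:30 Ardek Coast − 5h30m = 18:00 UTC.
1 October 2030 is a Tuesday, so the first Friday is October 4 and the second is October 11.
1 March 2031 is a Saturday, so the first Sunday is March 2.
At the standard offset (UTC−06:30), 18:00 UTC − 6h30m = 11:30 Vareth standard time.
The standard-time date in Vareth, April 18, 2031, does not fall between 11 October 2030 and 2 March 2031, so daylight saving is not in effect and Vareth is at UTC−06:30.
18:00 UTC − 6h30m = 11:30 Vareth.

11:30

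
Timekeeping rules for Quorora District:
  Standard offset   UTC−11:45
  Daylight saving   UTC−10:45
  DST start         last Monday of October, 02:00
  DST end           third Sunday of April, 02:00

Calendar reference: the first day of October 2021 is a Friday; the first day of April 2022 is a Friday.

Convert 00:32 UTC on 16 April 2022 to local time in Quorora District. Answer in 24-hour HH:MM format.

1 October 2021 is a Friday, so Mondays fall on 4, 11, 18, 25; the last is October 25.
1 April 2022 is a Friday, so the first Sunday is April 3 and the third is April 17.
At the standard offset (UTC−11:45), 00:32 UTC − 11h45m = 12:47 Quorora District standard time (rolling into the previous day, 15 April 2022).
Daylight saving runs 25 October 2021 – 17 April 2022; the standard-time date in Quorora District, 15 April 2022, is inside that window, so Quorora District is at UTC−10:45.
00:32 UTC − 10h45m = 13:47 local (rolling into the previous day, 15 April 2022).

13:47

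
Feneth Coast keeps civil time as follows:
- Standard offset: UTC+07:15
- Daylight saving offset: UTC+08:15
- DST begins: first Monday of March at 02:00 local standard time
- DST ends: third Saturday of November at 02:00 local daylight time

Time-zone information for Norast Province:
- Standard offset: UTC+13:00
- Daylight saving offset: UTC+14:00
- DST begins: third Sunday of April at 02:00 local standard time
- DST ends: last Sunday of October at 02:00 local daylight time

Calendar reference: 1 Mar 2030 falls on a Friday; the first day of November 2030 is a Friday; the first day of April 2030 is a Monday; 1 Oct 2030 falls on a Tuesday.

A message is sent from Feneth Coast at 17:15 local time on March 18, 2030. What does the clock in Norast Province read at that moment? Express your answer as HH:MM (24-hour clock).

1 March 2030 is a Friday, so the first Monday is March 4.
1 November 2030 is a Friday, so the first Saturday is November 2 and the third is November 16.
Daylight saving runs 4 March – 16 November; March 18, 2030 is inside that window, so Feneth Coast is at UTC+08:15.
17:15 Feneth Coast − 8h15m = 09:00 UTC.
1 April 2030 is a Monday, so the first Sunday is April 7 and the third is April 21.
1 October 2030 is a Tuesday, so Sundays fall on 6, 13, 20, 27; the last is October 27.
At the standard offset (UTC+13:00), 09:00 UTC + 13h = 22:00 Norast Province standard time.
The standard-time date in Norast Province, March 18, 2030, is outside the daylight-saving period (21 April – 27 October), so Norast Province is on standard time, UTC+13:00.
09:00 UTC + 13h = 22:00 Norast Province.

22:00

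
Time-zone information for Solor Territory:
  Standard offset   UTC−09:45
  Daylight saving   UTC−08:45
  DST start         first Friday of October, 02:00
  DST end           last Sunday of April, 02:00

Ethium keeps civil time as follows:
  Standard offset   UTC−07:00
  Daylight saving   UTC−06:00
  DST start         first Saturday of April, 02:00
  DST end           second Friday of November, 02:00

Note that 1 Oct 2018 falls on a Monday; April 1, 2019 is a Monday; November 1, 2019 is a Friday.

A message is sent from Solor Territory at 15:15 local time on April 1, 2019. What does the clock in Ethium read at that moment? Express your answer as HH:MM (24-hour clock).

1 October 2018 is a Monday, so the first Friday is October 5.
1 April 2019 is a Monday, so Sundays fall on 7, 14, 21, 28; the last is April 28.
April 1, 2019 falls between 5 October 2018 and 28 April 2019, so daylight saving is in effect and Solor Territory is at UTC−08:45.
15:15 Solor Territory + 8h45m = 00:00 UTC (rolling into the next day, 2 April 2019).
1 April 2019 is a Monday, so the first Saturday is April 6.
1 November 2019 is a Friday, so the first Friday is November 1 and the second is November 8.
At the standard offset (UTC−07:00), 00:00 UTC − 7h = 17:00 Ethium standard time (rolling into the previous day, 1 April 2019).
The standard-time date in Ethium, April 1, 2019, is outside the daylight-saving period (6 April – 8 November), so Ethium is on standard time, UTC−07:00.
00:00 UTC − 7h = 17:00 Ethium (rolling into the previous day, 1 April 2019).

17:00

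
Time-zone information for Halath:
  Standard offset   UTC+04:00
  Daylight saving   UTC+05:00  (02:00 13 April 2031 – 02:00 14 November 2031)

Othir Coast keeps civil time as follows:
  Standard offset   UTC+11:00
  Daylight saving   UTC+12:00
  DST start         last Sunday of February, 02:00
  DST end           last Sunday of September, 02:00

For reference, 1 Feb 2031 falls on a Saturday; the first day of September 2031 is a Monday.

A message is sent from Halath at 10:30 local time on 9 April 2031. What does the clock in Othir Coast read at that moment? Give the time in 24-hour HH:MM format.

18:30

Daylight saving runs 13 April – 14 November; 9 April 2031 is outside that window, so Halath is on standard time at UTC+04:00.
10:30 Halath − 4h = 06:30 UTC.
1 February 2031 is a Saturday, so Sundays fall on 2, 9, 16, 23; the last is February 23.
1 September 2031 is a Monday, so Sundays fall on 7, 14, 21, 28; the last is September 28.
At the standard offset (UTC+11:00), 06:30 UTC + 11h = 17:30 Othir Coast standard time.
The standard-time date in Othir Coast, 9 April 2031, lies within the daylight-saving period (23 February – 28 September), so Othir Coast is on daylight time, UTC+12:00.
06:30 UTC + 12h = 18:30 Othir Coast.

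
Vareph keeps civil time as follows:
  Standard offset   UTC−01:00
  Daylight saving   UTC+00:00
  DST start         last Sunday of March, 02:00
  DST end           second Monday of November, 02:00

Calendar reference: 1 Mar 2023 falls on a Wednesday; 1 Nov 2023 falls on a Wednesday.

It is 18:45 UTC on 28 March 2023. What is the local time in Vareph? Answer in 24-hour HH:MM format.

18:45

1 March 2023 is a Wednesday, so Sundays fall on 5, 12, 19, 26; the last is March 26.
1 November 2023 is a Wednesday, so the first Monday is November 6 and the second is November 13.
At the standard offset (UTC−01:00), 18:45 UTC − 1h = 17:45 Vareph standard time.
The standard-time date in Vareph, 28 March 2023, falls between 26 March and 13 November, so daylight saving is in effect and Vareph is at UTC+00:00.
18:45 UTC + 0h = 18:45 local.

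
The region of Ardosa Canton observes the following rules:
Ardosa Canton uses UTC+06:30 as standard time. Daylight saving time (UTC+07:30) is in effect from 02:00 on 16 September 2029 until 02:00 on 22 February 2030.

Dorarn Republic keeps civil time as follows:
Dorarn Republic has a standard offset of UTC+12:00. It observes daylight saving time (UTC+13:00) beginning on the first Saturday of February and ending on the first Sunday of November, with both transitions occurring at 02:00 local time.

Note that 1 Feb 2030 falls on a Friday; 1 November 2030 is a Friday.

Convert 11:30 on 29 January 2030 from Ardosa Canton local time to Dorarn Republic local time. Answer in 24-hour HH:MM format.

16:00

29 January 2030 lies within the daylight-saving period (16 September 2029 – 22 February 2030), so Ardosa Canton is on daylight time, UTC+07:30.
11:30 Ardosa Canton − 7h30m = 04:00 UTC.
1 February 2030 is a Friday, so the first Saturday is February 2.
1 November 2030 is a Friday, so the first Sunday is November 3.
At the standard offset (UTC+12:00), 04:00 UTC + 12h = 16:00 Dorarn Republic standard time.
Daylight saving runs 2 February – 3 November; the standard-time date in Dorarn Republic, 29 January 2030, is outside that window, so Dorarn Republic is on standard time at UTC+12:00.
04:00 UTC + 12h = 16:00 Dorarn Republic.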